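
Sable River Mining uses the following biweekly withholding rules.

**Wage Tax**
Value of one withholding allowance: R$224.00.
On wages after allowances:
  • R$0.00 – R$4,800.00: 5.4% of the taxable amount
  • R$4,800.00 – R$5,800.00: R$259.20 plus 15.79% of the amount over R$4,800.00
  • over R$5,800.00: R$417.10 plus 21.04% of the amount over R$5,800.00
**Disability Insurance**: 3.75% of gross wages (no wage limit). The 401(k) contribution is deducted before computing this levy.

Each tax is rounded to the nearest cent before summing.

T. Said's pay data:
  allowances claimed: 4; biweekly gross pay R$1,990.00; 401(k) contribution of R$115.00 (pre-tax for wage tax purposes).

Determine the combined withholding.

Wage Tax: taxable = R$1,990.00 − R$115.00 − 4×R$224.00 = R$979.00
  5.4% × R$979.00 = R$52.87
Disability Insurance: 3.75% × R$1,875.00 = R$70.31
Total: R$52.87 + R$70.31 = R$123.18

R$123.18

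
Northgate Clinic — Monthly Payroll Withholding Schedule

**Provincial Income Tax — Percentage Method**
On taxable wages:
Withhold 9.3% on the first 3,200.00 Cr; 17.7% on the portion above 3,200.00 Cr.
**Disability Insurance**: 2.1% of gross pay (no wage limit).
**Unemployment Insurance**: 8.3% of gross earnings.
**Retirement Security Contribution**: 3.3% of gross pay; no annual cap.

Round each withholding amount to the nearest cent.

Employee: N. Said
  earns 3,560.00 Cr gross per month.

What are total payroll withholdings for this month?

849.04 Cr

Provincial Income Tax: taxable = 3,560.00 Cr
  297.60 Cr + 17.7% × (3,560.00 Cr − 3,200.00 Cr) = 297.60 Cr + 17.7% × 360.00 Cr = 361.32 Cr
Disability Insurance: 2.1% × 3,560.00 Cr = 74.76 Cr
Unemployment Insurance: 8.3% × 3,560.00 Cr = 295.48 Cr
Retirement Security Contribution: 3.3% × 3,560.00 Cr = 117.48 Cr
Total: 361.32 Cr + 74.76 Cr + 295.48 Cr + 117.48 Cr = 849.04 Cr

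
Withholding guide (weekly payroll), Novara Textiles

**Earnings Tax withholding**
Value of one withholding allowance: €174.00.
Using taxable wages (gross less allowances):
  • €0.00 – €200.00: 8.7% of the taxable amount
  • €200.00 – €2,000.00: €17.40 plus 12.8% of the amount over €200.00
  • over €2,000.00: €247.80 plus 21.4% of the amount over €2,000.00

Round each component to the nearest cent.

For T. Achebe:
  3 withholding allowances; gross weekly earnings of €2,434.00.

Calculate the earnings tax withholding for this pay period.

Earnings Tax: taxable = €2,434.00 − 3×€174.00 = €1,912.00
  €17.40 + 12.8% × (€1,912.00 − €200.00) = €17.40 + 12.8% × €1,712.00 = €236.54

€236.54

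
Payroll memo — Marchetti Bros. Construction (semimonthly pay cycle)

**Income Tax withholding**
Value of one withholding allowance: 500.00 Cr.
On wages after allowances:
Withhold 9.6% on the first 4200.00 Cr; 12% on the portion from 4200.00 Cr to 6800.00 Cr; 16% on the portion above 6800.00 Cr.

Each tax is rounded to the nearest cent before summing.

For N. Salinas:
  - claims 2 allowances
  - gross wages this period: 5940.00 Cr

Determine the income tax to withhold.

Income Tax: taxable = 5940.00 Cr − 2×500.00 Cr = 4940.00 Cr
  403.20 Cr + 12% × (4940.00 Cr − 4200.00 Cr) = 403.20 Cr + 12% × 740.00 Cr = 492.00 Cr

492.00 Cr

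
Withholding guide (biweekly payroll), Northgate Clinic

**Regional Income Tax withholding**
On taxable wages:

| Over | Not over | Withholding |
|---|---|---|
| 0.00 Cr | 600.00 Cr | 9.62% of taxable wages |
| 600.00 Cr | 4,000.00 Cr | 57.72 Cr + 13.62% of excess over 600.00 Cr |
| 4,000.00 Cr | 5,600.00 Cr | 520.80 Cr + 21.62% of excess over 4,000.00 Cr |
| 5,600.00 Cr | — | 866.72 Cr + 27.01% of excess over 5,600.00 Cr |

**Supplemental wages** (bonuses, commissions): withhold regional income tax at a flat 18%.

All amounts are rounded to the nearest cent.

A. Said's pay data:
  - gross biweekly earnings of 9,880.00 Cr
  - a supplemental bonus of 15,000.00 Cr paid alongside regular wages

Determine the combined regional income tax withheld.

Regional Income Tax: taxable = 9,880.00 Cr
  866.72 Cr + 27.01% × (9,880.00 Cr − 5,600.00 Cr) = 866.72 Cr + 27.01% × 4,280.00 Cr = 2,022.75 Cr
Supplemental (18% flat on bonus): 18% × 15,000.00 Cr = 2,700.00 Cr
Total regional income tax: 2,022.75 Cr + 2,700.00 Cr = 4,722.75 Cr

4,722.75 Cr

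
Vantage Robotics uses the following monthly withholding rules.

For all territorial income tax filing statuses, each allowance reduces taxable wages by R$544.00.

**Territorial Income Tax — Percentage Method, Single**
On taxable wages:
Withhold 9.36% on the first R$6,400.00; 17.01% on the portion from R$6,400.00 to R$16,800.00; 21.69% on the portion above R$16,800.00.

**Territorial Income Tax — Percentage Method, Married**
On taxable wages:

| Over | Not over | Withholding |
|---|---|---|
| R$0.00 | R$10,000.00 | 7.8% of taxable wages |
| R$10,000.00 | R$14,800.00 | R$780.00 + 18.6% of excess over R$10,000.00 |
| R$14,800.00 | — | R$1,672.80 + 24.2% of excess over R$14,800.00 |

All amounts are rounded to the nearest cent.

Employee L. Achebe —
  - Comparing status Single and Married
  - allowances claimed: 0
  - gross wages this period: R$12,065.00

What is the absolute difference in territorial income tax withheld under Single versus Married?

R$398.57

Territorial Income Tax (Single): taxable = R$12,065.00
  R$599.04 + 17.01% × (R$12,065.00 − R$6,400.00) = R$599.04 + 17.01% × R$5,665.00 = R$1,562.66
Territorial Income Tax (Married): taxable = R$12,065.00
  R$780.00 + 18.6% × (R$12,065.00 − R$10,000.00) = R$780.00 + 18.6% × R$2,065.00 = R$1,164.09
Difference: |R$1,562.66 − R$1,164.09| = R$398.57 (higher under Single)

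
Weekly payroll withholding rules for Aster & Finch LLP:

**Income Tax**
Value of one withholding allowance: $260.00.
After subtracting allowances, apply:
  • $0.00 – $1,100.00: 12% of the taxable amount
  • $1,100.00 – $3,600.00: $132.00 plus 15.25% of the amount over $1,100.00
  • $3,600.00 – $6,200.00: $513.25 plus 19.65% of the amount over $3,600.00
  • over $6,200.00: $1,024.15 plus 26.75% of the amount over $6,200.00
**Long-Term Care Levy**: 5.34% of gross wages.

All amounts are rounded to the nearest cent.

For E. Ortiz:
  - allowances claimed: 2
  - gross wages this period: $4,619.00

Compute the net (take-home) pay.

$3,761.05

Income Tax: taxable = $4,619.00 − 2×$260.00 = $4,099.00
  $513.25 + 19.65% × ($4,099.00 − $3,600.00) = $513.25 + 19.65% × $499.00 = $611.30
Long-Term Care Levy: 5.34% × $4,619.00 = $246.65
Total withheld: $611.30 + $246.65 = $857.95
Net pay: $4,619.00 − $857.95 = $3,761.05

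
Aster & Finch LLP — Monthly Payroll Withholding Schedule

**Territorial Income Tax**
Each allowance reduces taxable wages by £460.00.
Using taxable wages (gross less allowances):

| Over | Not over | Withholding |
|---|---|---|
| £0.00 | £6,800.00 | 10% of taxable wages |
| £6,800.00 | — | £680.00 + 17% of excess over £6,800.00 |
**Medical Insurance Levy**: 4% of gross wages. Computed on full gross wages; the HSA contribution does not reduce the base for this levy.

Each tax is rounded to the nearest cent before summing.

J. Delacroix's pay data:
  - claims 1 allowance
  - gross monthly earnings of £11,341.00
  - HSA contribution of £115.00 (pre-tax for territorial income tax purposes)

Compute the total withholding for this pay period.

Territorial Income Tax: taxable = £11,341.00 − £115.00 − 1×£460.00 = £10,766.00
  £680.00 + 17% × (£10,766.00 − £6,800.00) = £680.00 + 17% × £3,966.00 = £1,354.22
Medical Insurance Levy: 4% × £11,341.00 = £453.64
Total: £1,354.22 + £453.64 = £1,807.86

£1,807.86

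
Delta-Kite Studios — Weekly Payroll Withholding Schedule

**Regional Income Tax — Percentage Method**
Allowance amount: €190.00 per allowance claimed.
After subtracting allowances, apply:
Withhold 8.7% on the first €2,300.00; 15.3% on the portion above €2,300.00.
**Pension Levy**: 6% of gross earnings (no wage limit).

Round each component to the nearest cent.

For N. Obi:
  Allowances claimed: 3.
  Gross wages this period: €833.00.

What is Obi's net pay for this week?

Regional Income Tax: taxable = €833.00 − 3×€190.00 = €263.00
  8.7% × €263.00 = €22.88
Pension Levy: 6% × €833.00 = €49.98
Total withheld: €22.88 + €49.98 = €72.86
Net pay: €833.00 − €72.86 = €760.14

€760.14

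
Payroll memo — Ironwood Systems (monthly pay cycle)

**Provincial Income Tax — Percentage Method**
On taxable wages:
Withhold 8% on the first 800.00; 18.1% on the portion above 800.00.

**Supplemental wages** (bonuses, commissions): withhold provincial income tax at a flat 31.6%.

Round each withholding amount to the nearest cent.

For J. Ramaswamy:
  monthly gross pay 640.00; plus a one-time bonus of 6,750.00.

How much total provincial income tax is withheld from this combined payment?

2,184.20

Provincial Income Tax: taxable = 640.00
  8% × 640.00 = 51.20
Supplemental (31.6% flat on bonus): 31.6% × 6,750.00 = 2,133.00
Total provincial income tax: 51.20 + 2,133.00 = 2,184.20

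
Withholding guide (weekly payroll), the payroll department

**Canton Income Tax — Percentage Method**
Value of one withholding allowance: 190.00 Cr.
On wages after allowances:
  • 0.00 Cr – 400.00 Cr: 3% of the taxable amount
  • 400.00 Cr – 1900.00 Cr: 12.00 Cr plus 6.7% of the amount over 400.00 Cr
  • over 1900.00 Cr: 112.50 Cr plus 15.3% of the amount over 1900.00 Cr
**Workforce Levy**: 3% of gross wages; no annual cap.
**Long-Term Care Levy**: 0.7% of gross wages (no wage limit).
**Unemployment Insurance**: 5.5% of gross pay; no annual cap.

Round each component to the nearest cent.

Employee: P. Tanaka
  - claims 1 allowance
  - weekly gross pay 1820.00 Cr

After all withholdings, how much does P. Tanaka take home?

1558.15 Cr

Canton Income Tax: taxable = 1820.00 Cr − 1×190.00 Cr = 1630.00 Cr
  12.00 Cr + 6.7% × (1630.00 Cr − 400.00 Cr) = 12.00 Cr + 6.7% × 1230.00 Cr = 94.41 Cr
Workforce Levy: 3% × 1820.00 Cr = 54.60 Cr
Long-Term Care Levy: 0.7% × 1820.00 Cr = 12.74 Cr
Unemployment Insurance: 5.5% × 1820.00 Cr = 100.10 Cr
Total withheld: 94.41 Cr + 54.60 Cr + 12.74 Cr + 100.10 Cr = 261.85 Cr
Net pay: 1820.00 Cr − 261.85 Cr = 1558.15 Cr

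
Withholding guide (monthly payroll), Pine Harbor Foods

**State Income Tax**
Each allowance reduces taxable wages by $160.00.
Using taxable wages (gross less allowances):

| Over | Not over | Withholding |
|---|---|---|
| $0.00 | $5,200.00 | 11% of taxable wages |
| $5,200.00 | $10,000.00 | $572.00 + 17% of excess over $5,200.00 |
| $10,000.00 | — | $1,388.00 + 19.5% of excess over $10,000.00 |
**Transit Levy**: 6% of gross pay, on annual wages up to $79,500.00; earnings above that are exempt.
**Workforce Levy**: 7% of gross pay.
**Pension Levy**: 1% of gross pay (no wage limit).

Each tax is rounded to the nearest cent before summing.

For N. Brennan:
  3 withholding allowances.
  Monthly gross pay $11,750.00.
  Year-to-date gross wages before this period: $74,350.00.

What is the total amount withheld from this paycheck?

$2,884.65

State Income Tax: taxable = $11,750.00 − 3×$160.00 = $11,270.00
  $1,388.00 + 19.5% × ($11,270.00 − $10,000.00) = $1,388.00 + 19.5% × $1,270.00 = $1,635.65
Transit Levy: cap $79,500.00 − YTD $74,350.00 = $5,150.00 subject; 6% × $5,150.00 = $309.00
Workforce Levy: 7% × $11,750.00 = $822.50
Pension Levy: 1% × $11,750.00 = $117.50
Total: $1,635.65 + $309.00 + $822.50 + $117.50 = $2,884.65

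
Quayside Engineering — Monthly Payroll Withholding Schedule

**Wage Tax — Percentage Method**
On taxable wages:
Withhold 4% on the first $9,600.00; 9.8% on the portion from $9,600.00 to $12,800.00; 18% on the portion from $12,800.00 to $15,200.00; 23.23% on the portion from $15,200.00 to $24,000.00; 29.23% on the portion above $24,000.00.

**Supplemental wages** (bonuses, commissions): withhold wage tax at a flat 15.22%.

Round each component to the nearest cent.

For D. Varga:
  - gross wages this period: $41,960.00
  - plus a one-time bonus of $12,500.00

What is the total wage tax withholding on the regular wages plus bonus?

Wage Tax: taxable = $41,960.00
  $3,173.84 + 29.23% × ($41,960.00 − $24,000.00) = $3,173.84 + 29.23% × $17,960.00 = $8,423.55
Supplemental (15.22% flat on bonus): 15.22% × $12,500.00 = $1,902.50
Total wage tax: $8,423.55 + $1,902.50 = $10,326.05

$10,326.05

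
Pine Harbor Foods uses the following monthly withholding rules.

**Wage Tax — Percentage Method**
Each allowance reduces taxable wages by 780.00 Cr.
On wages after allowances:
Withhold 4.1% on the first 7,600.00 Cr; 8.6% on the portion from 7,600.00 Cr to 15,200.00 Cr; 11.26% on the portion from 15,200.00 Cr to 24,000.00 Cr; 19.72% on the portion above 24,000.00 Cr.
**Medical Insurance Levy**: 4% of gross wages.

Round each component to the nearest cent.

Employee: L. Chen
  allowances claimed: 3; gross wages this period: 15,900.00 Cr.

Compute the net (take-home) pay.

Wage Tax: taxable = 15,900.00 Cr − 3×780.00 Cr = 13,560.00 Cr
  311.60 Cr + 8.6% × (13,560.00 Cr − 7,600.00 Cr) = 311.60 Cr + 8.6% × 5,960.00 Cr = 824.16 Cr
Medical Insurance Levy: 4% × 15,900.00 Cr = 636.00 Cr
Total withheld: 824.16 Cr + 636.00 Cr = 1,460.16 Cr
Net pay: 15,900.00 Cr − 1,460.16 Cr = 14,439.84 Cr

14,439.84 Cr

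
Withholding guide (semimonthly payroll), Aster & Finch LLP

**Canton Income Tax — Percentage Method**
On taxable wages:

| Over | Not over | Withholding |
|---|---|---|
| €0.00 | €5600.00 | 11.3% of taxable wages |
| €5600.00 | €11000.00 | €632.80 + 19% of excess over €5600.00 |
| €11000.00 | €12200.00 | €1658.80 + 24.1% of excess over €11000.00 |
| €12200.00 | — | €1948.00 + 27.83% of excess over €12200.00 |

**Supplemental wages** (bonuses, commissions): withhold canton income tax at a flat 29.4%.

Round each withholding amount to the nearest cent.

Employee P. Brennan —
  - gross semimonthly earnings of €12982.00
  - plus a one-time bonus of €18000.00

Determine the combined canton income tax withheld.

Canton Income Tax: taxable = €12982.00
  €1948.00 + 27.83% × (€12982.00 − €12200.00) = €1948.00 + 27.83% × €782.00 = €2165.63
Supplemental (29.4% flat on bonus): 29.4% × €18000.00 = €5292.00
Total canton income tax: €2165.63 + €5292.00 = €7457.63

€7457.63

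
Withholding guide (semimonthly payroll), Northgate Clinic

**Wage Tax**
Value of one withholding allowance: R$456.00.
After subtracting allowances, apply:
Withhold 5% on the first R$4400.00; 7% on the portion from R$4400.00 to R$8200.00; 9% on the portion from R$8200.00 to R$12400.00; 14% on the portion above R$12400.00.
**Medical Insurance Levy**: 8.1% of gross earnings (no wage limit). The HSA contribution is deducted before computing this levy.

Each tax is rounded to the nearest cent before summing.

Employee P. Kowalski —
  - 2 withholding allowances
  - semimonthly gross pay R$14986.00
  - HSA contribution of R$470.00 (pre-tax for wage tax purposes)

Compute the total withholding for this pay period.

Wage Tax: taxable = R$14986.00 − R$470.00 − 2×R$456.00 = R$13604.00
  R$864.00 + 14% × (R$13604.00 − R$12400.00) = R$864.00 + 14% × R$1204.00 = R$1032.56
Medical Insurance Levy: 8.1% × R$14516.00 = R$1175.80
Total: R$1032.56 + R$1175.80 = R$2208.36

R$2208.36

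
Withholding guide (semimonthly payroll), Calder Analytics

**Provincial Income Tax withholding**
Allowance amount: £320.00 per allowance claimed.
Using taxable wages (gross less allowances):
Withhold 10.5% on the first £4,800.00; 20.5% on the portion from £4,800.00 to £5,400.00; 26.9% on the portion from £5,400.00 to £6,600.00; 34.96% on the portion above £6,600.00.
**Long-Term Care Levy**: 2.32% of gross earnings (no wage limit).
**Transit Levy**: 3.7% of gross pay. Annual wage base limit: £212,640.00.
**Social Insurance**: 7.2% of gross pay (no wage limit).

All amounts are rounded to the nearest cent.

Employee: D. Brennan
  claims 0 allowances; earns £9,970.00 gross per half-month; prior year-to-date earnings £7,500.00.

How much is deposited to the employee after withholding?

£6,524.02

Provincial Income Tax: taxable = £9,970.00
  £949.80 + 34.96% × (£9,970.00 − £6,600.00) = £949.80 + 34.96% × £3,370.00 = £2,127.95
Long-Term Care Levy: 2.32% × £9,970.00 = £231.30
Transit Levy: 3.7% × £9,970.00 = £368.89
Social Insurance: 7.2% × £9,970.00 = £717.84
Total withheld: £2,127.95 + £231.30 + £368.89 + £717.84 = £3,445.98
Net pay: £9,970.00 − £3,445.98 = £6,524.02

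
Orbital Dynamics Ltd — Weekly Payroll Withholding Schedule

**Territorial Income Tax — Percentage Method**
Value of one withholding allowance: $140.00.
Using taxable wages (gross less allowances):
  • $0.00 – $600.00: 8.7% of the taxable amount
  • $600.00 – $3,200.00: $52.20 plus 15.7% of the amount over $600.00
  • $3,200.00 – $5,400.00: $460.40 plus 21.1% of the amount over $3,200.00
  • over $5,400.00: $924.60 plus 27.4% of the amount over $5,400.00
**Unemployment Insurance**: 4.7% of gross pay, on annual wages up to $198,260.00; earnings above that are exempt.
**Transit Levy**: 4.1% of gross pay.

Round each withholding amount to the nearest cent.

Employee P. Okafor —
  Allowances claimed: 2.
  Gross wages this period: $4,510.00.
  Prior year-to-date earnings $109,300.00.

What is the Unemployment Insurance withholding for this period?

$211.97

Unemployment Insurance: 4.7% × $4,510.00 = $211.97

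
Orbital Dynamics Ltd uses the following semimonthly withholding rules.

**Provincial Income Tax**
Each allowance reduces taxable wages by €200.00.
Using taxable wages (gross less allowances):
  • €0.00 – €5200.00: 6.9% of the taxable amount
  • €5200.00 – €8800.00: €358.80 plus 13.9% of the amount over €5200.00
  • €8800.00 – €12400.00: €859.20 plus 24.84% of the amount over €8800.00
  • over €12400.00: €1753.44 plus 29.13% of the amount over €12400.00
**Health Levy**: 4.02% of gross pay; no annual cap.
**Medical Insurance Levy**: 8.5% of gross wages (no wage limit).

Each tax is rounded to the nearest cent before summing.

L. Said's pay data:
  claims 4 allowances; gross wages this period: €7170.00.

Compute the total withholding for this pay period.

Provincial Income Tax: taxable = €7170.00 − 4×€200.00 = €6370.00
  €358.80 + 13.9% × (€6370.00 − €5200.00) = €358.80 + 13.9% × €1170.00 = €521.43
Health Levy: 4.02% × €7170.00 = €288.23
Medical Insurance Levy: 8.5% × €7170.00 = €609.45
Total: €521.43 + €288.23 + €609.45 = €1419.11

€1419.11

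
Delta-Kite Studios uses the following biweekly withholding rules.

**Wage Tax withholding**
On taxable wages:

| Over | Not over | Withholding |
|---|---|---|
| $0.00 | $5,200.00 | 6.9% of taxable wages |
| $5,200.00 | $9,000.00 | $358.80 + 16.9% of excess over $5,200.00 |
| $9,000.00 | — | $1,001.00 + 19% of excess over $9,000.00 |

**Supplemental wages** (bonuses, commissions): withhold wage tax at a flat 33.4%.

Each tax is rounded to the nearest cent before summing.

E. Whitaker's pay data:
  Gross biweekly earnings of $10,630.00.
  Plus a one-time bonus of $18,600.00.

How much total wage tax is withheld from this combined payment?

$7,523.10

Wage Tax: taxable = $10,630.00
  $1,001.00 + 19% × ($10,630.00 − $9,000.00) = $1,001.00 + 19% × $1,630.00 = $1,310.70
Supplemental (33.4% flat on bonus): 33.4% × $18,600.00 = $6,212.40
Total wage tax: $1,310.70 + $6,212.40 = $7,523.10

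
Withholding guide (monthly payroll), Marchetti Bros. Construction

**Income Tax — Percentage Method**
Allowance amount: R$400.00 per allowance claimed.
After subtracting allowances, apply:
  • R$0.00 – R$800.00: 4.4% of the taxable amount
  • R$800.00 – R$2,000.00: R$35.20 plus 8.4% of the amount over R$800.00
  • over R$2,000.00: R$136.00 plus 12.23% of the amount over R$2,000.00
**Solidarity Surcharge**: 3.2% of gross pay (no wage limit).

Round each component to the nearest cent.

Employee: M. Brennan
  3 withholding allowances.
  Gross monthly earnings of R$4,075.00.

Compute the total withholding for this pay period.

Income Tax: taxable = R$4,075.00 − 3×R$400.00 = R$2,875.00
  R$136.00 + 12.23% × (R$2,875.00 − R$2,000.00) = R$136.00 + 12.23% × R$875.00 = R$243.01
Solidarity Surcharge: 3.2% × R$4,075.00 = R$130.40
Total: R$243.01 + R$130.40 = R$373.41

R$373.41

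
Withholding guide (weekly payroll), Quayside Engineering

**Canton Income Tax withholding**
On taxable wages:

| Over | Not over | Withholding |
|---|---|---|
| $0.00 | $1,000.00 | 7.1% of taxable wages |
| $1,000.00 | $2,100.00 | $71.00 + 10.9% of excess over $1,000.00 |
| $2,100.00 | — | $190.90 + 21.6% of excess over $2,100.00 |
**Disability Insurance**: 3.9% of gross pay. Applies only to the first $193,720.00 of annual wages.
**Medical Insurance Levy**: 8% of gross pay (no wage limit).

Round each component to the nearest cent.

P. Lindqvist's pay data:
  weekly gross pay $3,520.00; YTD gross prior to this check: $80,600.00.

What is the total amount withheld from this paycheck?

Canton Income Tax: taxable = $3,520.00
  $190.90 + 21.6% × ($3,520.00 − $2,100.00) = $190.90 + 21.6% × $1,420.00 = $497.62
Disability Insurance: 3.9% × $3,520.00 = $137.28
Medical Insurance Levy: 8% × $3,520.00 = $281.60
Total: $497.62 + $137.28 + $281.60 = $916.50

$916.50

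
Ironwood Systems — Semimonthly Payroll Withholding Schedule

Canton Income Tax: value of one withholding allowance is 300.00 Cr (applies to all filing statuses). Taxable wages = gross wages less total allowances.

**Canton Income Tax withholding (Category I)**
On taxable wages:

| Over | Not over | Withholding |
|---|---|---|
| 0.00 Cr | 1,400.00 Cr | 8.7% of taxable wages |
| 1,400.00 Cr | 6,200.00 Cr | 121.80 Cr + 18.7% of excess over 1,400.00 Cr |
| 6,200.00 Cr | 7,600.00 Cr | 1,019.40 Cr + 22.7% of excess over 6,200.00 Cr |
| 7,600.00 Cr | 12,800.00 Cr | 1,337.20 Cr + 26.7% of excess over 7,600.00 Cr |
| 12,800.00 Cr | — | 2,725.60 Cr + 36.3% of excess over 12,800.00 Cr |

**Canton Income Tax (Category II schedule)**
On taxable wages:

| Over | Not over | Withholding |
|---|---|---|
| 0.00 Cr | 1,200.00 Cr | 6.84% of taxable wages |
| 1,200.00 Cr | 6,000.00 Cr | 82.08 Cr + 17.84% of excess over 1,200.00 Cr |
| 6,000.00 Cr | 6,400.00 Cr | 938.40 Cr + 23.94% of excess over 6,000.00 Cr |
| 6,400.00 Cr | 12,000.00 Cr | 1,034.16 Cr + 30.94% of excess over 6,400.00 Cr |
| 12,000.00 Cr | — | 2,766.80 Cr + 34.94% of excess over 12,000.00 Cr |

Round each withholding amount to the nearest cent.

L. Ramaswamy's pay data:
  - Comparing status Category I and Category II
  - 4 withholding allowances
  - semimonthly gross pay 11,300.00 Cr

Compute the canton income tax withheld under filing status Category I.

2,004.70 Cr

Canton Income Tax (Category I): taxable = 11,300.00 Cr − 4×300.00 Cr = 10,100.00 Cr
  1,337.20 Cr + 26.7% × (10,100.00 Cr − 7,600.00 Cr) = 1,337.20 Cr + 26.7% × 2,500.00 Cr = 2,004.70 Cr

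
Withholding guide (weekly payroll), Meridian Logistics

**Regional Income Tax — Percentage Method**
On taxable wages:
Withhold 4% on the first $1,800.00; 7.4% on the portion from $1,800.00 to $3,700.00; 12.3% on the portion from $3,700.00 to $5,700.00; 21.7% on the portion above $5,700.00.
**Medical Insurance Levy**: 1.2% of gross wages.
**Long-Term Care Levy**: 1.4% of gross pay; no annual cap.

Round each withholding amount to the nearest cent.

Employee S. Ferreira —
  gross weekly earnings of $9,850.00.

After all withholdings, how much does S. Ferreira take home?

$8,234.75

Regional Income Tax: taxable = $9,850.00
  $458.60 + 21.7% × ($9,850.00 − $5,700.00) = $458.60 + 21.7% × $4,150.00 = $1,359.15
Medical Insurance Levy: 1.2% × $9,850.00 = $118.20
Long-Term Care Levy: 1.4% × $9,850.00 = $137.90
Total withheld: $1,359.15 + $118.20 + $137.90 = $1,615.25
Net pay: $9,850.00 − $1,615.25 = $8,234.75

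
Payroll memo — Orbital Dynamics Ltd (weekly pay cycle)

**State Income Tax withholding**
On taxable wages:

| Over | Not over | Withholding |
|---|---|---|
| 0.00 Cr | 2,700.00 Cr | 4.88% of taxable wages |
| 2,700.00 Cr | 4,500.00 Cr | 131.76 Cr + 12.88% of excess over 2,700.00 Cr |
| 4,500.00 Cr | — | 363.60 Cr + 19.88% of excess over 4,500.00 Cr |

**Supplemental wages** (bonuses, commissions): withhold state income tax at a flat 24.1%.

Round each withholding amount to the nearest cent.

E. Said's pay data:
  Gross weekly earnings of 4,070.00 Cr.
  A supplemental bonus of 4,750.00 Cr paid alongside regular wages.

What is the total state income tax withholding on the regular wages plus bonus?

State Income Tax: taxable = 4,070.00 Cr
  131.76 Cr + 12.88% × (4,070.00 Cr − 2,700.00 Cr) = 131.76 Cr + 12.88% × 1,370.00 Cr = 308.22 Cr
Supplemental (24.1% flat on bonus): 24.1% × 4,750.00 Cr = 1,144.75 Cr
Total state income tax: 308.22 Cr + 1,144.75 Cr = 1,452.97 Cr

1,452.97 Cr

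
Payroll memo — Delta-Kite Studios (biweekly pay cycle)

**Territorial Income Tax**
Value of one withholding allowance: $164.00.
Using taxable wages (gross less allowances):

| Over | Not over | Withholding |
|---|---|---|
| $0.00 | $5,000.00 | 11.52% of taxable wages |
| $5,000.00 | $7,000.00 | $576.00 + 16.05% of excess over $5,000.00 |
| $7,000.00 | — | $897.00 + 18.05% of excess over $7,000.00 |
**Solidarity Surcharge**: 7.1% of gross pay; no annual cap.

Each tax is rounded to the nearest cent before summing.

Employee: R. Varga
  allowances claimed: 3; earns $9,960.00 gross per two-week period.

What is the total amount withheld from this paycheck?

$2,049.63

Territorial Income Tax: taxable = $9,960.00 − 3×$164.00 = $9,468.00
  $897.00 + 18.05% × ($9,468.00 − $7,000.00) = $897.00 + 18.05% × $2,468.00 = $1,342.47
Solidarity Surcharge: 7.1% × $9,960.00 = $707.16
Total: $1,342.47 + $707.16 = $2,049.63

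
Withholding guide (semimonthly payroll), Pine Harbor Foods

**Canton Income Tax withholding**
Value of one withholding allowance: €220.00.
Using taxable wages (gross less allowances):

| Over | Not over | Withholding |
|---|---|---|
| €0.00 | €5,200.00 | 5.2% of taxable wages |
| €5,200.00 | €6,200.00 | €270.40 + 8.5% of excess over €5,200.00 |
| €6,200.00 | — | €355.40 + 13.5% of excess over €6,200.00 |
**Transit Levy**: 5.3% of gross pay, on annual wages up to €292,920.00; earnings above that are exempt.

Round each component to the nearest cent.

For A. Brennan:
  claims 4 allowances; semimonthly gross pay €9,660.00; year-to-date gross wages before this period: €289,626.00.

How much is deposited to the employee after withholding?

€8,781.72

Canton Income Tax: taxable = €9,660.00 − 4×€220.00 = €8,780.00
  €355.40 + 13.5% × (€8,780.00 − €6,200.00) = €355.40 + 13.5% × €2,580.00 = €703.70
Transit Levy: cap €292,920.00 − YTD €289,626.00 = €3,294.00 subject; 5.3% × €3,294.00 = €174.58
Total withheld: €703.70 + €174.58 = €878.28
Net pay: €9,660.00 − €878.28 = €8,781.72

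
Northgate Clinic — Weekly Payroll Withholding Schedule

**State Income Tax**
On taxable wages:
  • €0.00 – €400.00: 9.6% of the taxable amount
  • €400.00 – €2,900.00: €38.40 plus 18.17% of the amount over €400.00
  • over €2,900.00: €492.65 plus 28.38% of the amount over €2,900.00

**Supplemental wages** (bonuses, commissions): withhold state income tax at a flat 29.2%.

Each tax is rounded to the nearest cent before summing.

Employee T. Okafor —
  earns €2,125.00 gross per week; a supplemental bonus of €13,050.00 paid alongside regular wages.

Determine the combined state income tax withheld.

State Income Tax: taxable = €2,125.00
  €38.40 + 18.17% × (€2,125.00 − €400.00) = €38.40 + 18.17% × €1,725.00 = €351.83
Supplemental (29.2% flat on bonus): 29.2% × €13,050.00 = €3,810.60
Total state income tax: €351.83 + €3,810.60 = €4,162.43

€4,162.43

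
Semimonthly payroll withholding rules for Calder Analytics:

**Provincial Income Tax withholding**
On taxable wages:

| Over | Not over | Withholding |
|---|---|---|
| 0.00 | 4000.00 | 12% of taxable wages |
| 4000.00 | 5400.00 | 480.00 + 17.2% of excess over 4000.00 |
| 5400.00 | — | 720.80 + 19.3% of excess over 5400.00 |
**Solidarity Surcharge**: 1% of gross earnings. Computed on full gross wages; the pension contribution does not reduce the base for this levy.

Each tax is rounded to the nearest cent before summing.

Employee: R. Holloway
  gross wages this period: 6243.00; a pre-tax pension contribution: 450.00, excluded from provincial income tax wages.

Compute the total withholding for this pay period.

Provincial Income Tax: taxable = 6243.00 − 450.00 = 5793.00
  720.80 + 19.3% × (5793.00 − 5400.00) = 720.80 + 19.3% × 393.00 = 796.65
Solidarity Surcharge: 1% × 6243.00 = 62.43
Total: 796.65 + 62.43 = 859.08

859.08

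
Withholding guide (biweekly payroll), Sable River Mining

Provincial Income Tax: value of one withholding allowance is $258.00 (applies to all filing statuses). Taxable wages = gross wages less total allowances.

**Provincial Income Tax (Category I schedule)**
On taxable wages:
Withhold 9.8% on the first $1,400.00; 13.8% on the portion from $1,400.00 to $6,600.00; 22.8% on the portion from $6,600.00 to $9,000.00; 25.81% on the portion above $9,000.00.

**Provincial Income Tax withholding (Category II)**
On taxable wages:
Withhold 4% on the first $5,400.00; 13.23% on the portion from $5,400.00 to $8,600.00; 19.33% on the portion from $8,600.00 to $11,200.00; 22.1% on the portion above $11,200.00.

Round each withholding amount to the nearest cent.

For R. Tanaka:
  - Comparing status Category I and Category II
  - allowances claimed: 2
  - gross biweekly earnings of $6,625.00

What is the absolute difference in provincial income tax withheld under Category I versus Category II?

$477.24

Provincial Income Tax (Category I): taxable = $6,625.00 − 2×$258.00 = $6,109.00
  $137.20 + 13.8% × ($6,109.00 − $1,400.00) = $137.20 + 13.8% × $4,709.00 = $787.04
Provincial Income Tax (Category II): taxable = $6,625.00 − 2×$258.00 = $6,109.00
  $216.00 + 13.23% × ($6,109.00 − $5,400.00) = $216.00 + 13.23% × $709.00 = $309.80
Difference: |$787.04 − $309.80| = $477.24 (higher under Category I)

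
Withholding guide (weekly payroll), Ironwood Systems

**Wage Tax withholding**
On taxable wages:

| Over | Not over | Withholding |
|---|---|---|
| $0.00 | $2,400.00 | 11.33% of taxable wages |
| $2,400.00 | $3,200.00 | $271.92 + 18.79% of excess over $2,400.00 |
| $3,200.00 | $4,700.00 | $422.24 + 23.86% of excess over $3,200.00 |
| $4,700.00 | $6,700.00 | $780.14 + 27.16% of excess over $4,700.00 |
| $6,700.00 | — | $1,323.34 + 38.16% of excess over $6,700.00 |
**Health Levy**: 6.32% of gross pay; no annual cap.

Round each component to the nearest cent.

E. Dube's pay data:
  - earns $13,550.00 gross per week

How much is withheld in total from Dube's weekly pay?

$4,793.66

Wage Tax: taxable = $13,550.00
  $1,323.34 + 38.16% × ($13,550.00 − $6,700.00) = $1,323.34 + 38.16% × $6,850.00 = $3,937.30
Health Levy: 6.32% × $13,550.00 = $856.36
Total: $3,937.30 + $856.36 = $4,793.66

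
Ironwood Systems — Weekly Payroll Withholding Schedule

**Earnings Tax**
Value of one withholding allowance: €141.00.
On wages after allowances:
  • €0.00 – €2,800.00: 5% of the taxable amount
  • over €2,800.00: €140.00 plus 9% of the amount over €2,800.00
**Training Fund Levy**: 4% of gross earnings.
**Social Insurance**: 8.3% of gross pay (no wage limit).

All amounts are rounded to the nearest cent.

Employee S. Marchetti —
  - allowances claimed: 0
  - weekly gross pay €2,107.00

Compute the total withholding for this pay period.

Earnings Tax: taxable = €2,107.00
  5% × €2,107.00 = €105.35
Training Fund Levy: 4% × €2,107.00 = €84.28
Social Insurance: 8.3% × €2,107.00 = €174.88
Total: €105.35 + €84.28 + €174.88 = €364.51

€364.51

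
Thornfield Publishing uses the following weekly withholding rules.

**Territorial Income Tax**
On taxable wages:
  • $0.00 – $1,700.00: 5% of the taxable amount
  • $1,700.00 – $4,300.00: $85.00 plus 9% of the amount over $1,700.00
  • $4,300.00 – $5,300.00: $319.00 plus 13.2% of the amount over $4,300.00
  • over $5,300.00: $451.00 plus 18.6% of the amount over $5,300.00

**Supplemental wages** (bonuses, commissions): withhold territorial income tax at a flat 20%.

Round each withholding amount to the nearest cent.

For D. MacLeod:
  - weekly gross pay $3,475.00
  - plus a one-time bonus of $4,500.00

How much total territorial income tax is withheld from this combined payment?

$1,144.75

Territorial Income Tax: taxable = $3,475.00
  $85.00 + 9% × ($3,475.00 − $1,700.00) = $85.00 + 9% × $1,775.00 = $244.75
Supplemental (20% flat on bonus): 20% × $4,500.00 = $900.00
Total territorial income tax: $244.75 + $900.00 = $1,144.75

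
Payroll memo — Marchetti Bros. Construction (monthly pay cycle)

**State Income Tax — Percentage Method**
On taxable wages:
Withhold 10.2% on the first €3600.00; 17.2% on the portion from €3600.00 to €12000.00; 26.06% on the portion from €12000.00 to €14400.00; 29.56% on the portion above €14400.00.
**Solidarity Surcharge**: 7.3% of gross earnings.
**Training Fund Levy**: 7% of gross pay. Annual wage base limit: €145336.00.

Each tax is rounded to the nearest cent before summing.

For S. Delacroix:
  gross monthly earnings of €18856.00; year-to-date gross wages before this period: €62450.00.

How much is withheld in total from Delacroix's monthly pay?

€6451.04

State Income Tax: taxable = €18856.00
  €2437.44 + 29.56% × (€18856.00 − €14400.00) = €2437.44 + 29.56% × €4456.00 = €3754.63
Solidarity Surcharge: 7.3% × €18856.00 = €1376.49
Training Fund Levy: 7% × €18856.00 = €1319.92
Total: €3754.63 + €1376.49 + €1319.92 = €6451.04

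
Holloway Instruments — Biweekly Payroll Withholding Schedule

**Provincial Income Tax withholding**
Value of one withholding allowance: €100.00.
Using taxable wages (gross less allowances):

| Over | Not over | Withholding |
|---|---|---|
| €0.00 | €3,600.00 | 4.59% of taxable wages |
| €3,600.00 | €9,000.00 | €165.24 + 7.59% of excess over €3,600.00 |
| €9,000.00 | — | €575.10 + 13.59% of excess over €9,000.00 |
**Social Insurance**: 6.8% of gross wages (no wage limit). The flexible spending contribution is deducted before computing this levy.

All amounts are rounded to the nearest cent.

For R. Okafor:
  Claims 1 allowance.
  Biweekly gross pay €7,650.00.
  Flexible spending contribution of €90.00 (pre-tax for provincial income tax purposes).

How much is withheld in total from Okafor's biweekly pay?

Provincial Income Tax: taxable = €7,650.00 − €90.00 − 1×€100.00 = €7,460.00
  €165.24 + 7.59% × (€7,460.00 − €3,600.00) = €165.24 + 7.59% × €3,860.00 = €458.21
Social Insurance: 6.8% × €7,560.00 = €514.08
Total: €458.21 + €514.08 = €972.29

€972.29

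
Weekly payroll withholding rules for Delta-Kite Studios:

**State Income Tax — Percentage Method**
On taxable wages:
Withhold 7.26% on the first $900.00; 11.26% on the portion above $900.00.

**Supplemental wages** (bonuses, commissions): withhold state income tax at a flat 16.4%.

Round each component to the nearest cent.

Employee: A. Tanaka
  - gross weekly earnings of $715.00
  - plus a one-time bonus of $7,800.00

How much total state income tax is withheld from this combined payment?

$1,331.11

State Income Tax: taxable = $715.00
  7.26% × $715.00 = $51.91
Supplemental (16.4% flat on bonus): 16.4% × $7,800.00 = $1,279.20
Total state income tax: $51.91 + $1,279.20 = $1,331.11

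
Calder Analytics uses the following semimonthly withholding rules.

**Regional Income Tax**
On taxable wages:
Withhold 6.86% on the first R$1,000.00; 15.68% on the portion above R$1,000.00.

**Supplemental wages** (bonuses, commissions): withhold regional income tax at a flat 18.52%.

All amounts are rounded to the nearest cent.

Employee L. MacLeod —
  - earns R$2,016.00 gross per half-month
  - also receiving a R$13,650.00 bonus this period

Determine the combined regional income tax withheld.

R$2,755.89

Regional Income Tax: taxable = R$2,016.00
  R$68.60 + 15.68% × (R$2,016.00 − R$1,000.00) = R$68.60 + 15.68% × R$1,016.00 = R$227.91
Supplemental (18.52% flat on bonus): 18.52% × R$13,650.00 = R$2,527.98
Total regional income tax: R$227.91 + R$2,527.98 = R$2,755.89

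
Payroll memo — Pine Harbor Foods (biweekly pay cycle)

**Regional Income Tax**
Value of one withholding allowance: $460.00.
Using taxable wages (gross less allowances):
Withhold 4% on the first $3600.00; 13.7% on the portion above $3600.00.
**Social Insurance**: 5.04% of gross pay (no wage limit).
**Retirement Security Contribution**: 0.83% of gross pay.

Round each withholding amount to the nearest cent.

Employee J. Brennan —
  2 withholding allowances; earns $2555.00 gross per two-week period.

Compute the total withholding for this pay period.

$215.38

Regional Income Tax: taxable = $2555.00 − 2×$460.00 = $1635.00
  4% × $1635.00 = $65.40
Social Insurance: 5.04% × $2555.00 = $128.77
Retirement Security Contribution: 0.83% × $2555.00 = $21.21
Total: $65.40 + $128.77 + $21.21 = $215.38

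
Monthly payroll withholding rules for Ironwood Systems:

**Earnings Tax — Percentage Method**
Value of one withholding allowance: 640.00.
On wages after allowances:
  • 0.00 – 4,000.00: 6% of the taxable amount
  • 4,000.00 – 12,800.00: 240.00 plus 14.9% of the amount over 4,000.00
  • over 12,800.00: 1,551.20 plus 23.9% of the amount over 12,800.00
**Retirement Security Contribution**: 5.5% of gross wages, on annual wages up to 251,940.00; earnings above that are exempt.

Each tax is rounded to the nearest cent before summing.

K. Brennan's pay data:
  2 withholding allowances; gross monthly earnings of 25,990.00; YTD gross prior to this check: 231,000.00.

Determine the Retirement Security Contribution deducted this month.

Retirement Security Contribution: cap 251,940.00 − YTD 231,000.00 = 20,940.00 subject; 5.5% × 20,940.00 = 1,151.70

1,151.70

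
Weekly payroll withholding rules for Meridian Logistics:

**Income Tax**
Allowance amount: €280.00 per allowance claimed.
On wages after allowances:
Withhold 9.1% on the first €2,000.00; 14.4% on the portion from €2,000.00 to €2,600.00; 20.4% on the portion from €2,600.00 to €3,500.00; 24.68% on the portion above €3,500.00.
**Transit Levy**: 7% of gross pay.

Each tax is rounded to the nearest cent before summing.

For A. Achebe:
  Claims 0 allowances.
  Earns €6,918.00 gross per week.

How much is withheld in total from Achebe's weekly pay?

Income Tax: taxable = €6,918.00
  €452.00 + 24.68% × (€6,918.00 − €3,500.00) = €452.00 + 24.68% × €3,418.00 = €1,295.56
Transit Levy: 7% × €6,918.00 = €484.26
Total: €1,295.56 + €484.26 = €1,779.82

€1,779.82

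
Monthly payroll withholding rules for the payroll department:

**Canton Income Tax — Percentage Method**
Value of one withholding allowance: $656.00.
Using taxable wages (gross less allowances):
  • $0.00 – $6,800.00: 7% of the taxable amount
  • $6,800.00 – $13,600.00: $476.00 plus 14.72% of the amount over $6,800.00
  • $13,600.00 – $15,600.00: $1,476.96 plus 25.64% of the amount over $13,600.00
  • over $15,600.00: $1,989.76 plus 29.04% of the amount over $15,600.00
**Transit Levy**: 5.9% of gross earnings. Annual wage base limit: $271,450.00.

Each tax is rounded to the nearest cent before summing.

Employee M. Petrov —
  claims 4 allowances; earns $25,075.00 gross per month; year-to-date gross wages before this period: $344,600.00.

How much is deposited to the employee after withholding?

Canton Income Tax: taxable = $25,075.00 − 4×$656.00 = $22,451.00
  $1,989.76 + 29.04% × ($22,451.00 − $15,600.00) = $1,989.76 + 29.04% × $6,851.00 = $3,979.29
Transit Levy: YTD $344,600.00 ≥ cap $271,450.00 → $0.00
Total withheld: $3,979.29 + $0.00 = $3,979.29
Net pay: $25,075.00 − $3,979.29 = $21,095.71

$21,095.71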